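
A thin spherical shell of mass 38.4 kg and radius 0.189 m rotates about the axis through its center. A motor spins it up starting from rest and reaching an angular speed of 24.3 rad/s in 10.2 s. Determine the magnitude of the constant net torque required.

I = (2/3)MR² = (2/3)(38.4)(0.189)² = 0.9145 kg·m².
α = Δω/Δt = (24.3 − 0)/10.2 = 2.382 rad/s².
τ = Iα = (0.9145)(2.382) = 2.179 N·m.

τ ≈ 2.18 N·m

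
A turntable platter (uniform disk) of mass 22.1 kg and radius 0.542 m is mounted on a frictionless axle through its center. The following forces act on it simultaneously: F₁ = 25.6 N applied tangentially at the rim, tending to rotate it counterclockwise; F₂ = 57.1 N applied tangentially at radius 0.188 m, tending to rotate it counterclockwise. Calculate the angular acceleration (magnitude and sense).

α ≈ 7.58 rad/s², counterclockwise

I = ½MR² = (1/2)(22.1)(0.542)² = 3.246 kg·m².
Taking counterclockwise as positive: τ₁ = +(25.6)(0.542) = +13.88 N·m; τ₂ = +(57.1)(0.188) = +10.73 N·m.
Net torque τ = 24.61 N·m.
α = τ/I = 24.61/3.246 = 7.581 rad/s².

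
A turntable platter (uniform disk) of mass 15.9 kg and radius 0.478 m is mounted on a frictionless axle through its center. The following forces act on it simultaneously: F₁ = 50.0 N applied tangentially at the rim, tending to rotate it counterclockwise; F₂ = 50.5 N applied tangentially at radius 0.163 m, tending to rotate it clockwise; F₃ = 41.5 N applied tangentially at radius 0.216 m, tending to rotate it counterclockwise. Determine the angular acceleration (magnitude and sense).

I = ½MR² = (1/2)(15.9)(0.478)² = 1.816 kg·m².
Taking counterclockwise as positive: τ₁ = +(50.0)(0.478) = +23.90 N·m; τ₂ = −(50.5)(0.163) = −8.232 N·m; τ₃ = +(41.5)(0.216) = +8.964 N·m.
Net torque τ = 24.63 N·m.
α = τ/I = 24.63/1.816 = 13.56 rad/s².

α ≈ 13.6 rad/s², counterclockwise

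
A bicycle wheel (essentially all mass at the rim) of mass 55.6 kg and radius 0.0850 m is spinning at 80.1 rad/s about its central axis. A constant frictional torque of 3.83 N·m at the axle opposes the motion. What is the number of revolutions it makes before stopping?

≈ 53.6 revolutions

I = MR² = (55.6)(0.0850)² = 0.4017 kg·m².
The net torque has magnitude 3.83 N·m, opposing ω.
|α| = τ/I = 3.830/0.4017 = 9.534 rad/s² (deceleration).
ω² = ω₀² − 2|α|θ with ω = 0 ⇒ θ = ω₀²/(2|α|) = 336.5 rad = 53.55 rev.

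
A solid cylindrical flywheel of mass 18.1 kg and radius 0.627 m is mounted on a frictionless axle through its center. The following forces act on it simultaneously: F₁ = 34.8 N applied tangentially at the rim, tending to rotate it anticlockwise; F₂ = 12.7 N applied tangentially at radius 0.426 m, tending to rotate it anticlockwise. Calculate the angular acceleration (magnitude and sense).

α ≈ 7.65 rad/s², anticlockwise

I = ½MR² = (1/2)(18.1)(0.627)² = 3.558 kg·m².
Taking anticlockwise as positive: τ₁ = +(34.8)(0.627) = +21.82 N·m; τ₂ = +(12.7)(0.426) = +5.410 N·m.
Net torque τ = 27.23 N·m.
α = τ/I = 27.23/3.558 = 7.654 rad/s².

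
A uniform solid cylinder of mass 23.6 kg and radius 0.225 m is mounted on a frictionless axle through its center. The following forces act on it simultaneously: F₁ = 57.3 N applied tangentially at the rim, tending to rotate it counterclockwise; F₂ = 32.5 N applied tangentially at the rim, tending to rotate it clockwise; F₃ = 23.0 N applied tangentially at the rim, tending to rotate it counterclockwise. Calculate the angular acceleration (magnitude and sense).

I = ½MR² = (1/2)(23.6)(0.225)² = 0.5974 kg·m².
Taking counterclockwise as positive: τ₁ = +(57.3)(0.225) = +12.89 N·m; τ₂ = −(32.5)(0.225) = −7.312 N·m; τ₃ = +(23.0)(0.225) = +5.175 N·m.
Net torque τ = 10.75 N·m.
α = τ/I = 10.75/0.5974 = 18.00 rad/s².

α ≈ 18.0 rad/s², counterclockwise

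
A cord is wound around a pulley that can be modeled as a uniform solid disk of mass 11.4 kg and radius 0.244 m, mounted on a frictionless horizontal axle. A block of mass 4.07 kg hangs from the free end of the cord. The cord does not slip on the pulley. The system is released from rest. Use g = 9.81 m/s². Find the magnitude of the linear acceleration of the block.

I = ½MR² = (1/2)(11.4)(0.244)² = 0.3394 kg·m².
Block: mg − T = ma. Pulley: TR = Iα. No-slip: a = αR, so T = (I/R²)a = 5.700·a.
Then mg = (m + 5.700)a, so a = (4.07)(9.81)/(4.07 + 5.700) = 4.087 m/s².

a ≈ 4.09 m/s²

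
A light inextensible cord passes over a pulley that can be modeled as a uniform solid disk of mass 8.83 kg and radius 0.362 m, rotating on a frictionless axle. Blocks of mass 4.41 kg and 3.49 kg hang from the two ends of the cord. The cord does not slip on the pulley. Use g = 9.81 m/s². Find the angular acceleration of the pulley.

α ≈ 2.02 rad/s²

I = ½MR² = (1/2)(8.83)(0.362)² = 0.5786 kg·m².
Heavier block: m₁g − T₁ = m₁a. Lighter block: T₂ − m₂g = m₂a.
Pulley: (T₁ − T₂)R = Iα = I(a/R), so T₁ − T₂ = (I/R²)a = (1/2)M_p a = 4.415·a.
Adding the three: (m₁ − m₂)g = (m₁ + m₂ + 4.415)a, so a = (4.41 − 3.49)(9.81)/(4.41 + 3.49 + 4.415) = 0.7329 m/s².
α = a/R = 0.7329/0.362 = 2.024 rad/s².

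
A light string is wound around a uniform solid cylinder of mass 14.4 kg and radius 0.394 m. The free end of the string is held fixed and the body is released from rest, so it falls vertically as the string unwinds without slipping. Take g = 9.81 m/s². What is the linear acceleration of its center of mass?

Translation: Mg − T = Ma. Rotation about the center: TR = Iα with I = ½MR².
With a = αR: T = (I/R²)a = (1/2)M a, so Mg = (1 + 0.5000)Ma.
a = g/(1 + 0.5000) = 9.81/1.500 = 6.540 m/s².

a ≈ 6.54 m/s²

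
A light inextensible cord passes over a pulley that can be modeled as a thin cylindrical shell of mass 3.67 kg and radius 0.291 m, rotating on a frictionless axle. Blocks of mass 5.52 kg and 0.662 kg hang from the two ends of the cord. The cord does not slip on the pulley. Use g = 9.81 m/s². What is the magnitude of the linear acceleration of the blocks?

I = MR² = (3.67)(0.291)² = 0.3108 kg·m².
Heavier block: m₁g − T₁ = m₁a. Lighter block: T₂ − m₂g = m₂a.
Pulley: (T₁ − T₂)R = Iα = I(a/R), so T₁ − T₂ = (I/R²)a = 1·M_p a = 3.670·a.
Adding the three: (m₁ − m₂)g = (m₁ + m₂ + 3.670)a, so a = (5.52 − 0.662)(9.81)/(5.52 + 0.662 + 3.670) = 4.837 m/s².

a ≈ 4.84 m/s²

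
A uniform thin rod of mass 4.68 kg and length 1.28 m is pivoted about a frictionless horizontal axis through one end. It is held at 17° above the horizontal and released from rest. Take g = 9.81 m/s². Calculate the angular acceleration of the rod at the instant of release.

α ≈ 11.0 rad/s²

About the pivot, I = (1/3)ML² = (1/3)(4.68)(1.28)² = 2.556 kg·m².
The weight acts at the center, a distance L/2 = 0.6400 m from the pivot; τ = Mg(L/2) cos 17° = 28.10 N·m.
α = τ/I = 28.10/2.556 = 10.99 rad/s².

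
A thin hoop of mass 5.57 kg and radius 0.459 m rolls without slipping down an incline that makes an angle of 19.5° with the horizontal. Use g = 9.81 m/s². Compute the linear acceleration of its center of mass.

Translation along the incline: Mg sinθ − f = Ma.
Rotation about the center: fR = Iα with I = MR². No-slip gives a = αR, so f = (I/R²)a = M a.
Substituting: Mg sinθ = (1 + 1.000)Ma, so a = g sinθ/(1 + 1.000) = (9.81) sin 19.5° / 2.000 = 1.637 m/s².

a ≈ 1.64 m/s²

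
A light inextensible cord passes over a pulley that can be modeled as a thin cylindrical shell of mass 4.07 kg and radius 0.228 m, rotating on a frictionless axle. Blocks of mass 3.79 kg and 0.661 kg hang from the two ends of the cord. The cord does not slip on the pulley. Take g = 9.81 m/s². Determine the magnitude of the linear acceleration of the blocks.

I = MR² = (4.07)(0.228)² = 0.2116 kg·m².
Heavier block: m₁g − T₁ = m₁a. Lighter block: T₂ − m₂g = m₂a.
Pulley: (T₁ − T₂)R = Iα = I(a/R), so T₁ − T₂ = (I/R²)a = 1·M_p a = 4.070·a.
Adding the three: (m₁ − m₂)g = (m₁ + m₂ + 4.070)a, so a = (3.79 − 0.661)(9.81)/(3.79 + 0.661 + 4.070) = 3.602 m/s².

a ≈ 3.60 m/s²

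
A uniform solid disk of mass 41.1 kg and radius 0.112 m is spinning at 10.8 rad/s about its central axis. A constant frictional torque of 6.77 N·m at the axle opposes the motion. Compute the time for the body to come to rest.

I = ½MR² = (1/2)(41.1)(0.112)² = 0.2578 kg·m².
The net torque has magnitude 6.77 N·m, opposing ω.
|α| = τ/I = 6.770/0.2578 = 26.26 rad/s² (deceleration).
0 = ω₀ − |α|t ⇒ t = ω₀/|α| = 10.8/26.26 = 0.4112 s.

t ≈ 0.411 s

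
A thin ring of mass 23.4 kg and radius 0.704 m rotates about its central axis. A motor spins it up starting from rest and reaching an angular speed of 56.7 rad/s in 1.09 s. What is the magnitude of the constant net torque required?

τ ≈ 603 N·m

I = MR² = (23.4)(0.704)² = 11.60 kg·m².
α = Δω/Δt = (56.7 − 0)/1.09 = 52.02 rad/s².
τ = Iα = (11.60)(52.02) = 603.3 N·m.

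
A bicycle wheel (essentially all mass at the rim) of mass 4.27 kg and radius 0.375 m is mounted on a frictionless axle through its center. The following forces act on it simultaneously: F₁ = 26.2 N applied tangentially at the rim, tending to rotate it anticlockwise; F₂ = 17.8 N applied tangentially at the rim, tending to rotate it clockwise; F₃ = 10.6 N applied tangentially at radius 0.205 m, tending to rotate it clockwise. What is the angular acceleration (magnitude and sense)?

α ≈ 1.63 rad/s², anticlockwise

I = MR² = (4.27)(0.375)² = 0.6005 kg·m².
Taking anticlockwise as positive: τ₁ = +(26.2)(0.375) = +9.825 N·m; τ₂ = −(17.8)(0.375) = −6.675 N·m; τ₃ = −(10.6)(0.205) = −2.173 N·m.
Net torque τ = 0.9770 N·m.
α = τ/I = 0.9770/0.6005 = 1.627 rad/s².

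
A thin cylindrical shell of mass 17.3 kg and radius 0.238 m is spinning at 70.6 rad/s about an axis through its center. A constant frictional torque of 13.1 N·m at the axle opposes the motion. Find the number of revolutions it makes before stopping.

≈ 29.7 revolutions

I = MR² = (17.3)(0.238)² = 0.9799 kg·m².
The net torque has magnitude 13.1 N·m, opposing ω.
|α| = τ/I = 13.10/0.9799 = 13.37 rad/s² (deceleration).
ω² = ω₀² − 2|α|θ with ω = 0 ⇒ θ = ω₀²/(2|α|) = 186.4 rad = 29.67 rev.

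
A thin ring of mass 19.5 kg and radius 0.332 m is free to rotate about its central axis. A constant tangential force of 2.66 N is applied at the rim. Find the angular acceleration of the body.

α ≈ 0.411 rad/s²

I = MR² = (19.5)(0.332)² = 2.149 kg·m².
τ = F R = (2.66)(0.332) = 0.8831 N·m.
Newton's second law for rotation, τ = Iα, gives α = τ/I = 0.8831/2.149 = 0.4109 rad/s².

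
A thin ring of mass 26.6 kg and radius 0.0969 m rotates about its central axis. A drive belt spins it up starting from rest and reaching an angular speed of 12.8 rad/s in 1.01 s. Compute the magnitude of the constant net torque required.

τ ≈ 3.17 N·m

I = MR² = (26.6)(0.0969)² = 0.2498 kg·m².
α = Δω/Δt = (12.8 − 0)/1.01 = 12.67 rad/s².
τ = Iα = (0.2498)(12.67) = 3.165 N·m.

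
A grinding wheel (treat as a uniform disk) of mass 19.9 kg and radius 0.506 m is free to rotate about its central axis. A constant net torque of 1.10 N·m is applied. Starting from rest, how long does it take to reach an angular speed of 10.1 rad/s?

I = ½MR² = (1/2)(19.9)(0.506)² = 2.548 kg·m².
α = τ/I = 1.10/2.548 = 0.4318 rad/s².
ω = αt ⇒ t = ω/α = 10.1/0.4318 = 23.39 s.

t ≈ 23.4 s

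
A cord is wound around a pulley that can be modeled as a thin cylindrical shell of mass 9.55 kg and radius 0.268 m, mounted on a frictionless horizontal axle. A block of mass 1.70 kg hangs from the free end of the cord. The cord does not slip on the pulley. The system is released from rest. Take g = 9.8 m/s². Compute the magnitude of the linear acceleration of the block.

I = MR² = (9.55)(0.268)² = 0.6859 kg·m².
Block: mg − T = ma. Pulley: TR = Iα. No-slip: a = αR, so T = (I/R²)a = 9.550·a.
Then mg = (m + 9.550)a, so a = (1.70)(9.8)/(1.70 + 9.550) = 1.481 m/s².

a ≈ 1.48 m/s²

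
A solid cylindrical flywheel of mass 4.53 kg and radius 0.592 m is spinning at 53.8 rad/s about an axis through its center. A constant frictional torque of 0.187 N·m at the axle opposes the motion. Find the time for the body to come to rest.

I = ½MR² = (1/2)(4.53)(0.592)² = 0.7938 kg·m².
The net torque has magnitude 0.187 N·m, opposing ω.
|α| = τ/I = 0.1870/0.7938 = 0.2356 rad/s² (deceleration).
0 = ω₀ − |α|t ⇒ t = ω₀/|α| = 53.8/0.2356 = 228.4 s.

t ≈ 228 s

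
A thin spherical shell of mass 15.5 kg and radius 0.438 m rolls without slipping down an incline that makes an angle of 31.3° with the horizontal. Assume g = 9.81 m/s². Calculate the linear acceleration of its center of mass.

a ≈ 3.06 m/s²

Translation along the incline: Mg sinθ − f = Ma.
Rotation about the center: fR = Iα with I = (2/3)MR². No-slip gives a = αR, so f = (I/R²)a = (2/3)M a.
Substituting: Mg sinθ = (1 + 0.6667)Ma, so a = g sinθ/(1 + 0.6667) = (9.81) sin 31.3° / 1.667 = 3.058 m/s².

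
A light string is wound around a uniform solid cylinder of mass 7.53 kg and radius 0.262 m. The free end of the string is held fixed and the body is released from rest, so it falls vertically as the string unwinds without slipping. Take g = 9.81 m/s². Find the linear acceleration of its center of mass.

Translation: Mg − T = Ma. Rotation about the center: TR = Iα with I = ½MR².
With a = αR: T = (I/R²)a = (1/2)M a, so Mg = (1 + 0.5000)Ma.
a = g/(1 + 0.5000) = 9.81/1.500 = 6.540 m/s².

a ≈ 6.54 m/s²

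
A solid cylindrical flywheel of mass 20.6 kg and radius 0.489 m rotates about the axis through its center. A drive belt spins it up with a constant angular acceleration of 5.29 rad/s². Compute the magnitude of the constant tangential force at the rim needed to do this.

I = ½MR² = (1/2)(20.6)(0.489)² = 2.463 kg·m².
The required torque is τ = Iα = (2.463)(5.290) = 13.03 N·m.
A tangential force at the rim gives τ = FR, so F = τ/R = 13.03/0.489 = 26.64 N.

F ≈ 26.6 N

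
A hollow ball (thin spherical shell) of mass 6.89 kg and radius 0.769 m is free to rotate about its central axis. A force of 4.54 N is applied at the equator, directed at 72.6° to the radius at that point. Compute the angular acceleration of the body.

I = (2/3)MR² = (2/3)(6.89)(0.769)² = 2.716 kg·m².
Only the tangential component produces torque: τ = F R sinθ = (4.54)(0.769) sin 72.6° = 3.332 N·m.
From τ = Iα: α = 3.332/2.716 = 1.226 rad/s².

α ≈ 1.23 rad/s²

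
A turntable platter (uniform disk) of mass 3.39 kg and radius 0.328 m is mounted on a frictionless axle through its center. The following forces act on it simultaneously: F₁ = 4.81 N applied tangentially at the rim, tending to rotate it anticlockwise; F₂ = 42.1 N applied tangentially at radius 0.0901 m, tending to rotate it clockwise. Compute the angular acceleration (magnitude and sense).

α ≈ 12.1 rad/s², clockwise

I = ½MR² = (1/2)(3.39)(0.328)² = 0.1824 kg·m².
Taking anticlockwise as positive: τ₁ = +(4.81)(0.328) = +1.578 N·m; τ₂ = −(42.1)(0.0901) = −3.793 N·m.
Net torque τ = -2.216 N·m.
α = τ/I = -2.216/0.1824 = -12.15 rad/s².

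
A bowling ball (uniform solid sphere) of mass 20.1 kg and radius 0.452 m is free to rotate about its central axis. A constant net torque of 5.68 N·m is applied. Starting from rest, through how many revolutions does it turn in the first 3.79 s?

I = (2/5)MR² = (2/5)(20.1)(0.452)² = 1.643 kg·m².
α = τ/I = 5.68/1.643 = 3.458 rad/s².
θ = ½αt² = ½(3.458)(3.79)² = 24.83 rad.
Revolutions = θ/(2π) = 3.953.

≈ 3.95 revolutions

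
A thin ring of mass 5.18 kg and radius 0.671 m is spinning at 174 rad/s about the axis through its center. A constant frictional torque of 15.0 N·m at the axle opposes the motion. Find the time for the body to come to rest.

I = MR² = (5.18)(0.671)² = 2.332 kg·m².
The net torque has magnitude 15.0 N·m, opposing ω.
|α| = τ/I = 15.00/2.332 = 6.432 rad/s² (deceleration).
0 = ω₀ − |α|t ⇒ t = ω₀/|α| = 174/6.432 = 27.05 s.

t ≈ 27.1 s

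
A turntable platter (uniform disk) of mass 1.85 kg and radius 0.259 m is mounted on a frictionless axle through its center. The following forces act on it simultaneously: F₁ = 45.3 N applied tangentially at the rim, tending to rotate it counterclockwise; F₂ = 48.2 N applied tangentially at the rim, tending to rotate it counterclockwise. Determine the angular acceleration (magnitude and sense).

α ≈ 390 rad/s², counterclockwise

I = ½MR² = (1/2)(1.85)(0.259)² = 0.06205 kg·m².
Taking counterclockwise as positive: τ₁ = +(45.3)(0.259) = +11.73 N·m; τ₂ = +(48.2)(0.259) = +12.48 N·m.
Net torque τ = 24.22 N·m.
α = τ/I = 24.22/0.06205 = 390.3 rad/s².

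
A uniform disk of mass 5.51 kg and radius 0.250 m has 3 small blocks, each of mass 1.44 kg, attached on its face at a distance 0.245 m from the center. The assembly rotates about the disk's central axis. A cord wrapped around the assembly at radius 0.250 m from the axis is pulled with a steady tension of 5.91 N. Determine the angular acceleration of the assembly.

α ≈ 3.42 rad/s²

I_disk = ½MR² = ½(5.51)(0.250)² = 0.1722 kg·m².
I_blocks = 3·m·r² = 3(1.44)(0.245)² = 0.2593 kg·m².
Total I = 0.4315 kg·m².
τ = F r = (5.91)(0.250) = 1.478 N·m.
α = τ/I = 1.478/0.4315 = 3.424 rad/s².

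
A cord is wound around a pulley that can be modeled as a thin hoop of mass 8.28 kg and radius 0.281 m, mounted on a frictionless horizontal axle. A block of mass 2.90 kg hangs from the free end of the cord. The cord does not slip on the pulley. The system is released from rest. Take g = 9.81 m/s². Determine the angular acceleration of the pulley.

I = MR² = (8.28)(0.281)² = 0.6538 kg·m².
Block: mg − T = ma. Pulley: TR = Iα. No-slip: a = αR, so T = (I/R²)a = 8.280·a.
Then mg = (m + 8.280)a, so a = (2.90)(9.81)/(2.90 + 8.280) = 2.545 m/s².
α = a/R = 2.545/0.281 = 9.056 rad/s².

α ≈ 9.06 rad/s²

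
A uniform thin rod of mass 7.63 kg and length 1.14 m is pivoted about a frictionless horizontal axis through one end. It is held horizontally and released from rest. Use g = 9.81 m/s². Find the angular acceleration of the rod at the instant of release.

α ≈ 12.9 rad/s²

About the pivot, I = (1/3)ML² = (1/3)(7.63)(1.14)² = 3.305 kg·m².
The weight acts at the center, a distance L/2 = 0.5700 m from the pivot; τ = Mg(L/2) = 42.66 N·m.
α = τ/I = 42.66/3.305 = 12.91 rad/s².
(Equivalently α = (3g/(2L)) = 12.91 rad/s².)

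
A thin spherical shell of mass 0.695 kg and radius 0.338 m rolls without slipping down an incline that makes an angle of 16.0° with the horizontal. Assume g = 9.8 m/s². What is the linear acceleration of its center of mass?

Translation along the incline: Mg sinθ − f = Ma.
Rotation about the center: fR = Iα with I = (2/3)MR². No-slip gives a = αR, so f = (I/R²)a = (2/3)M a.
Substituting: Mg sinθ = (1 + 0.6667)Ma, so a = g sinθ/(1 + 0.6667) = (9.8) sin 16.0° / 1.667 = 1.621 m/s².

a ≈ 1.62 m/s²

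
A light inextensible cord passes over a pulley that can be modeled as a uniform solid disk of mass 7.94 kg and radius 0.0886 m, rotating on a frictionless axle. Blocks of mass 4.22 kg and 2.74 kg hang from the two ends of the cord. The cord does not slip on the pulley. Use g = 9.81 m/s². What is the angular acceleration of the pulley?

I = ½MR² = (1/2)(7.94)(0.0886)² = 0.03116 kg·m².
Heavier block: m₁g − T₁ = m₁a. Lighter block: T₂ − m₂g = m₂a.
Pulley: (T₁ − T₂)R = Iα = I(a/R), so T₁ − T₂ = (I/R²)a = (1/2)M_p a = 3.970·a.
Adding the three: (m₁ − m₂)g = (m₁ + m₂ + 3.970)a, so a = (4.22 − 2.74)(9.81)/(4.22 + 2.74 + 3.970) = 1.328 m/s².
α = a/R = 1.328/0.0886 = 14.99 rad/s².

α ≈ 15.0 rad/s²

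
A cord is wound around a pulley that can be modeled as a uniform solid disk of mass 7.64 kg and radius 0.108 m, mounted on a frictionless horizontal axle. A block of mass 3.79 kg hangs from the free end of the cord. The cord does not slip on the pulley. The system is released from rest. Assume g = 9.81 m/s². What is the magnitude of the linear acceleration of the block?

I = ½MR² = (1/2)(7.64)(0.108)² = 0.04456 kg·m².
Block: mg − T = ma. Pulley: TR = Iα. No-slip: a = αR, so T = (I/R²)a = 3.820·a.
Then mg = (m + 3.820)a, so a = (3.79)(9.81)/(3.79 + 3.820) = 4.886 m/s².

a ≈ 4.89 m/s²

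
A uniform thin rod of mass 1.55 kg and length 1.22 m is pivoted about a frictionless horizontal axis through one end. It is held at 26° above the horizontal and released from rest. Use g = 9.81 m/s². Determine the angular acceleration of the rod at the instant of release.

About the pivot, I = (1/3)ML² = (1/3)(1.55)(1.22)² = 0.7690 kg·m².
The weight acts at the center, a distance L/2 = 0.6100 m from the pivot; τ = Mg(L/2) cos 26° = 8.337 N·m.
α = τ/I = 8.337/0.7690 = 10.84 rad/s².
(Equivalently α = (3g/(2L)) cos 26° = 10.84 rad/s².)

α ≈ 10.8 rad/s²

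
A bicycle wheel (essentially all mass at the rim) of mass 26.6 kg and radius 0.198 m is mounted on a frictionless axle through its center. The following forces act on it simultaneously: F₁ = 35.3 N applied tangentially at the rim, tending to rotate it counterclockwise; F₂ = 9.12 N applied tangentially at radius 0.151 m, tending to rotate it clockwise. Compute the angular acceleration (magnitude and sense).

α ≈ 5.38 rad/s², counterclockwise

I = MR² = (26.6)(0.198)² = 1.043 kg·m².
Taking counterclockwise as positive: τ₁ = +(35.3)(0.198) = +6.989 N·m; τ₂ = −(9.12)(0.151) = −1.377 N·m.
Net torque τ = 5.612 N·m.
α = τ/I = 5.612/1.043 = 5.382 rad/s².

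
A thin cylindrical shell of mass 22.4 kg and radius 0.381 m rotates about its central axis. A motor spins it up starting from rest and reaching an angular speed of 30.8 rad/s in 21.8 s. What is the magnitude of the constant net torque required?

τ ≈ 4.59 N·m

I = MR² = (22.4)(0.381)² = 3.252 kg·m².
α = Δω/Δt = (30.8 − 0)/21.8 = 1.413 rad/s².
τ = Iα = (3.252)(1.413) = 4.594 N·m.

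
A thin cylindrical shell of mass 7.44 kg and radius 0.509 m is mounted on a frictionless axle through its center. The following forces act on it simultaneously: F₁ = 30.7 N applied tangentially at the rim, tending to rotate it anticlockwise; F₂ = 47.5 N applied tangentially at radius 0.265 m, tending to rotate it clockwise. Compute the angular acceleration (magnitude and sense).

α ≈ 1.58 rad/s², anticlockwise

I = MR² = (7.44)(0.509)² = 1.928 kg·m².
Taking anticlockwise as positive: τ₁ = +(30.7)(0.509) = +15.63 N·m; τ₂ = −(47.5)(0.265) = −12.59 N·m.
Net torque τ = 3.039 N·m.
α = τ/I = 3.039/1.928 = 1.576 rad/s².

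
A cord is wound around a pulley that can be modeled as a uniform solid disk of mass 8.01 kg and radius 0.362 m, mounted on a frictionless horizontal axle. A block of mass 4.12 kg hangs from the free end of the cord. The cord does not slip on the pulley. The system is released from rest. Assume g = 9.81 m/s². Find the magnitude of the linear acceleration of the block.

I = ½MR² = (1/2)(8.01)(0.362)² = 0.5248 kg·m².
Block: mg − T = ma. Pulley: TR = Iα. No-slip: a = αR, so T = (I/R²)a = 4.005·a.
Then mg = (m + 4.005)a, so a = (4.12)(9.81)/(4.12 + 4.005) = 4.974 m/s².

a ≈ 4.97 m/s²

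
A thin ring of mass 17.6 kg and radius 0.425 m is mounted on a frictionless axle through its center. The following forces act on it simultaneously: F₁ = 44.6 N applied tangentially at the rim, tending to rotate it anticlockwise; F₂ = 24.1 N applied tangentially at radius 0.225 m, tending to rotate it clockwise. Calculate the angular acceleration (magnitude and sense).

α ≈ 4.26 rad/s², anticlockwise

I = MR² = (17.6)(0.425)² = 3.179 kg·m².
Taking anticlockwise as positive: τ₁ = +(44.6)(0.425) = +18.96 N·m; τ₂ = −(24.1)(0.225) = −5.423 N·m.
Net torque τ = 13.53 N·m.
α = τ/I = 13.53/3.179 = 4.257 rad/s².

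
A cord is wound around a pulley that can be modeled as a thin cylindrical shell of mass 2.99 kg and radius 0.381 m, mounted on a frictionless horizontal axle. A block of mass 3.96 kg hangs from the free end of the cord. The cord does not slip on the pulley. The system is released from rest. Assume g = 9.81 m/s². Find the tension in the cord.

I = MR² = (2.99)(0.381)² = 0.4340 kg·m².
Block: mg − T = ma. Pulley: TR = Iα. No-slip: a = αR, so T = (I/R²)a = 2.990·a.
Then mg = (m + 2.990)a, so a = (3.96)(9.81)/(3.96 + 2.990) = 5.590 m/s².
T = 2.990·a = 16.71 N.

T ≈ 16.7 N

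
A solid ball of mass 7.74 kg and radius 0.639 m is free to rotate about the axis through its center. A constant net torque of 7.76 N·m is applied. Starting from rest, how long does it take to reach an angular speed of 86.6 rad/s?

t ≈ 14.1 s

I = (2/5)MR² = (2/5)(7.74)(0.639)² = 1.264 kg·m².
α = τ/I = 7.76/1.264 = 6.138 rad/s².
ω = αt ⇒ t = ω/α = 86.6/6.138 = 14.11 s.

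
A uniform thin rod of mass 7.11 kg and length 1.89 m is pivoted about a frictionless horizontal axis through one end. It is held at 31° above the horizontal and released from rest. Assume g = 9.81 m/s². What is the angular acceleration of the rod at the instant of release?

About the pivot, I = (1/3)ML² = (1/3)(7.11)(1.89)² = 8.466 kg·m².
The weight acts at the center, a distance L/2 = 0.9450 m from the pivot; τ = Mg(L/2) cos 31° = 56.50 N·m.
α = τ/I = 56.50/8.466 = 6.674 rad/s².
(Equivalently α = (3g/(2L)) cos 31° = 6.674 rad/s².)

α ≈ 6.67 rad/s²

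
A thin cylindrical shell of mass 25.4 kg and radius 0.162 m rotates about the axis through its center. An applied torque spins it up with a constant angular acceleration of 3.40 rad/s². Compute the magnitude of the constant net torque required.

I = MR² = (25.4)(0.162)² = 0.6666 kg·m².
τ = Iα = (0.6666)(3.400) = 2.266 N·m.

τ ≈ 2.27 N·m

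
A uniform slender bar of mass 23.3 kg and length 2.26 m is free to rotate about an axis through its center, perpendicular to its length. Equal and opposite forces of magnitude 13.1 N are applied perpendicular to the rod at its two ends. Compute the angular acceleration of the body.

I = (1/12)ML² = (1/12)(23.3)(2.26)² = 9.917 kg·m².
The couple gives τ = F·(L/2) + F·(L/2) = F L = (13.1)(2.26) = 29.61 N·m.
From τ = Iα: α = 29.61/9.917 = 2.985 rad/s².

α ≈ 2.99 rad/s²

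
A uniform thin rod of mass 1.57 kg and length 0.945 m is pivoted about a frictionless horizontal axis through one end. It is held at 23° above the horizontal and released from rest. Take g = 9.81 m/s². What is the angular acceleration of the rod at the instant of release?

α ≈ 14.3 rad/s²

About the pivot, I = (1/3)ML² = (1/3)(1.57)(0.945)² = 0.4673 kg·m².
The weight acts at the center, a distance L/2 = 0.4725 m from the pivot; τ = Mg(L/2) cos 23° = 6.699 N·m.
α = τ/I = 6.699/0.4673 = 14.33 rad/s².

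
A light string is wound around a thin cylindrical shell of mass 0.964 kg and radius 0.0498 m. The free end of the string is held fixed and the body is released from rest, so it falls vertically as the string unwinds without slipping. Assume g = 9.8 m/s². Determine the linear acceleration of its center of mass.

Translation: Mg − T = Ma. Rotation about the center: TR = Iα with I = MR².
With a = αR: T = (I/R²)a = M a, so Mg = (1 + 1.000)Ma.
a = g/(1 + 1.000) = 9.8/2.000 = 4.900 m/s².

a ≈ 4.90 m/s²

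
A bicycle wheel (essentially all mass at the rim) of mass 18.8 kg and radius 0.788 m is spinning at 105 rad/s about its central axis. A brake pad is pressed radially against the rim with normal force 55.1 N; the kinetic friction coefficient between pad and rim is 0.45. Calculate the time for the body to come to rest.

t ≈ 62.7 s

I = MR² = (18.8)(0.788)² = 11.67 kg·m².
Friction force f = μN = (0.45)(55.1) = 24.80 N at the rim; torque magnitude τ = fR = 19.54 N·m, opposing ω.
|α| = τ/I = 19.54/11.67 = 1.674 rad/s² (deceleration).
0 = ω₀ − |α|t ⇒ t = ω₀/|α| = 105/1.674 = 62.73 s.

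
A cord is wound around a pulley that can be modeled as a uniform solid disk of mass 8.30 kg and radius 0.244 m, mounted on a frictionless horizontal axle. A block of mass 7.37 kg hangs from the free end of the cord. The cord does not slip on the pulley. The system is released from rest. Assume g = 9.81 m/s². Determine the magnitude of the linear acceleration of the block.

a ≈ 6.28 m/s²

I = ½MR² = (1/2)(8.30)(0.244)² = 0.2471 kg·m².
Block: mg − T = ma. Pulley: TR = Iα. No-slip: a = αR, so T = (I/R²)a = 4.150·a.
Then mg = (m + 4.150)a, so a = (7.37)(9.81)/(7.37 + 4.150) = 6.276 m/s².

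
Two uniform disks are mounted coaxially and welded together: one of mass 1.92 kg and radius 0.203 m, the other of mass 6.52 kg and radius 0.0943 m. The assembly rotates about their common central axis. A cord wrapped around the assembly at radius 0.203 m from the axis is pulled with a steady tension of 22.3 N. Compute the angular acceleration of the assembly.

α ≈ 66.0 rad/s²

I = ½M₁R₁² + ½M₂R₂² = ½(1.92)(0.203)² + ½(6.52)(0.0943)² = 0.06855 kg·m².
τ = F r = (22.3)(0.203) = 4.527 N·m.
α = τ/I = 4.527/0.06855 = 66.04 rad/s².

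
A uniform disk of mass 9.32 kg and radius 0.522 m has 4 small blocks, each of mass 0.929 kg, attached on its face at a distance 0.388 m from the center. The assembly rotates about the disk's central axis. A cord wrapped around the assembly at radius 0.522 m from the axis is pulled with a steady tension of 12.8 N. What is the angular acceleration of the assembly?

I_disk = ½MR² = ½(9.32)(0.522)² = 1.270 kg·m².
I_blocks = 4·m·r² = 4(0.929)(0.388)² = 0.5594 kg·m².
Total I = 1.829 kg·m².
τ = F r = (12.8)(0.522) = 6.682 N·m.
α = τ/I = 6.682/1.829 = 3.653 rad/s².

α ≈ 3.65 rad/s²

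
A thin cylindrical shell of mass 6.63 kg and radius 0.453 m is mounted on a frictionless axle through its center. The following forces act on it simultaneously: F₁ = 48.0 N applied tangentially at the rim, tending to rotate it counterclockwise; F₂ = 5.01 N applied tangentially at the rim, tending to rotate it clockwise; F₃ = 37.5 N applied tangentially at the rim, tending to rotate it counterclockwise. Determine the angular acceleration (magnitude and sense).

α ≈ 26.8 rad/s², counterclockwise

I = MR² = (6.63)(0.453)² = 1.361 kg·m².
Taking counterclockwise as positive: τ₁ = +(48.0)(0.453) = +21.74 N·m; τ₂ = −(5.01)(0.453) = −2.270 N·m; τ₃ = +(37.5)(0.453) = +16.99 N·m.
Net torque τ = 36.46 N·m.
α = τ/I = 36.46/1.361 = 26.80 rad/s².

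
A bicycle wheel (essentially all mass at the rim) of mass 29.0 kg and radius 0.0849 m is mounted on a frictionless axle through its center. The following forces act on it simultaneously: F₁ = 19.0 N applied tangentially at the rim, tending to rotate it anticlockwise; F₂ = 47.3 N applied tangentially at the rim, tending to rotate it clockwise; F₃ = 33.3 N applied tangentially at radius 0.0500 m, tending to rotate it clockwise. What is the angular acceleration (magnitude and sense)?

I = MR² = (29.0)(0.0849)² = 0.2090 kg·m².
Taking anticlockwise as positive: τ₁ = +(19.0)(0.0849) = +1.613 N·m; τ₂ = −(47.3)(0.0849) = −4.016 N·m; τ₃ = −(33.3)(0.0500) = −1.665 N·m.
Net torque τ = -4.068 N·m.
α = τ/I = -4.068/0.2090 = -19.46 rad/s².

α ≈ 19.5 rad/s², clockwise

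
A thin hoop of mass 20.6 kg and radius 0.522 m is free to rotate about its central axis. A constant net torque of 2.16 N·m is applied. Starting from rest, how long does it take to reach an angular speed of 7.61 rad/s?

t ≈ 19.8 s

I = MR² = (20.6)(0.522)² = 5.613 kg·m².
α = τ/I = 2.16/5.613 = 0.3848 rad/s².
ω = αt ⇒ t = ω/α = 7.61/0.3848 = 19.78 s.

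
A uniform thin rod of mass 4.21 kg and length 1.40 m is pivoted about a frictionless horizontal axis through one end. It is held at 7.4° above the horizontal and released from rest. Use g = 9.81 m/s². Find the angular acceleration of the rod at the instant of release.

About the pivot, I = (1/3)ML² = (1/3)(4.21)(1.40)² = 2.751 kg·m².
The weight acts at the center, a distance L/2 = 0.7000 m from the pivot; τ = Mg(L/2) cos 7.4° = 28.67 N·m.
α = τ/I = 28.67/2.751 = 10.42 rad/s².

α ≈ 10.4 rad/s²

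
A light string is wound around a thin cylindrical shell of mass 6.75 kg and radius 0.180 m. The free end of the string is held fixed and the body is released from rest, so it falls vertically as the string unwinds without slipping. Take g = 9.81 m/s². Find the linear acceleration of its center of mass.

Translation: Mg − T = Ma. Rotation about the center: TR = Iα with I = MR².
With a = αR: T = (I/R²)a = M a, so Mg = (1 + 1.000)Ma.
a = g/(1 + 1.000) = 9.81/2.000 = 4.905 m/s².

a ≈ 4.91 m/s²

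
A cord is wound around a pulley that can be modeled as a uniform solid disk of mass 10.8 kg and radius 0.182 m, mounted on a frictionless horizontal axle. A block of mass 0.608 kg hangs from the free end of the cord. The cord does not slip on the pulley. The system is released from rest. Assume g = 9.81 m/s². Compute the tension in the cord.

I = ½MR² = (1/2)(10.8)(0.182)² = 0.1789 kg·m².
Block: mg − T = ma. Pulley: TR = Iα. No-slip: a = αR, so T = (I/R²)a = 5.400·a.
Then mg = (m + 5.400)a, so a = (0.608)(9.81)/(0.608 + 5.400) = 0.9928 m/s².
T = 5.400·a = 5.361 N.

T ≈ 5.36 N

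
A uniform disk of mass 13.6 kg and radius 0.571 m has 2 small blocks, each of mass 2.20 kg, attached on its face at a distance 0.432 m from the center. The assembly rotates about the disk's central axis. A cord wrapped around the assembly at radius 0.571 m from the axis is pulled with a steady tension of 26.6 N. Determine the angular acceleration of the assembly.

I_disk = ½MR² = ½(13.6)(0.571)² = 2.217 kg·m².
I_blocks = 2·m·r² = 2(2.20)(0.432)² = 0.8211 kg·m².
Total I = 3.038 kg·m².
τ = F r = (26.6)(0.571) = 15.19 N·m.
α = τ/I = 15.19/3.038 = 4.999 rad/s².

α ≈ 5.00 rad/s²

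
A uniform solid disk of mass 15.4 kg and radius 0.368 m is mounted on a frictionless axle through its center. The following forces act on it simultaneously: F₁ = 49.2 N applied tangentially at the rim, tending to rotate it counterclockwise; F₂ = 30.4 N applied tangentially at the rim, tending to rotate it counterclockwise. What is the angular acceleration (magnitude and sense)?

α ≈ 28.1 rad/s², counterclockwise

I = ½MR² = (1/2)(15.4)(0.368)² = 1.043 kg·m².
Taking counterclockwise as positive: τ₁ = +(49.2)(0.368) = +18.11 N·m; τ₂ = +(30.4)(0.368) = +11.19 N·m.
Net torque τ = 29.29 N·m.
α = τ/I = 29.29/1.043 = 28.09 rad/s².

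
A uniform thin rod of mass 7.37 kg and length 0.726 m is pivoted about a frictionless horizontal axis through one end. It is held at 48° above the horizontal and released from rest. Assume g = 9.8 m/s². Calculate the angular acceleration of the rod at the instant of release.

About the pivot, I = (1/3)ML² = (1/3)(7.37)(0.726)² = 1.295 kg·m².
The weight acts at the center, a distance L/2 = 0.3630 m from the pivot; τ = Mg(L/2) cos 48° = 17.54 N·m.
α = τ/I = 17.54/1.295 = 13.55 rad/s².

α ≈ 13.5 rad/s²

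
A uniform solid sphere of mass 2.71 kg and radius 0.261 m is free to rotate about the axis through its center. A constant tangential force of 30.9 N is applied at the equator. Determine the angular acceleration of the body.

α ≈ 109 rad/s²

I = (2/5)MR² = (2/5)(2.71)(0.261)² = 0.07384 kg·m².
τ = F R = (30.9)(0.261) = 8.065 N·m.
From τ = Iα: α = 8.065/0.07384 = 109.2 rad/s².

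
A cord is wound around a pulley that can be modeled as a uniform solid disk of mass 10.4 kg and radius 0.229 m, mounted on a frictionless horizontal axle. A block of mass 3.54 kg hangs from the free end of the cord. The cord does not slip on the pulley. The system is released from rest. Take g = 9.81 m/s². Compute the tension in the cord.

T ≈ 20.7 N

I = ½MR² = (1/2)(10.4)(0.229)² = 0.2727 kg·m².
Block: mg − T = ma. Pulley: TR = Iα. No-slip: a = αR, so T = (I/R²)a = 5.200·a.
Then mg = (m + 5.200)a, so a = (3.54)(9.81)/(3.54 + 5.200) = 3.973 m/s².
T = 5.200·a = 20.66 N.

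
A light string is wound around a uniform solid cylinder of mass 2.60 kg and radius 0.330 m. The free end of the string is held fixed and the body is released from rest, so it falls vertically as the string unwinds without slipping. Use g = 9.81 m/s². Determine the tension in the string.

Translation: Mg − T = Ma. Rotation about the center: TR = Iα with I = ½MR².
With a = αR: T = (I/R²)a = (1/2)M a, so Mg = (1 + 0.5000)Ma.
a = g/(1 + 0.5000) = 9.81/1.500 = 6.540 m/s².
T = 0.5000·M·a = (0.5000)(2.60)(6.540) = 8.502 N.

T ≈ 8.50 N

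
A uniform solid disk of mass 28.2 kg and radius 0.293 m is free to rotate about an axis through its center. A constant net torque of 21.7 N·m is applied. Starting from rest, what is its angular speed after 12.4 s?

I = ½MR² = (1/2)(28.2)(0.293)² = 1.210 kg·m².
α = τ/I = 21.7/1.210 = 17.93 rad/s².
ω = ω₀ + αt = 0 + (17.93)(12.4) = 222.3 rad/s.

ω ≈ 222 rad/s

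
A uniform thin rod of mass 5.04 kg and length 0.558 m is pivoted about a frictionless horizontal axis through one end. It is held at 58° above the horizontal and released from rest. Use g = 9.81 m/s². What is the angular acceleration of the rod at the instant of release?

About the pivot, I = (1/3)ML² = (1/3)(5.04)(0.558)² = 0.5231 kg·m².
The weight acts at the center, a distance L/2 = 0.2790 m from the pivot; τ = Mg(L/2) cos 58° = 7.310 N·m.
α = τ/I = 7.310/0.5231 = 13.97 rad/s².
(Equivalently α = (3g/(2L)) cos 58° = 13.97 rad/s².)

α ≈ 14.0 rad/s²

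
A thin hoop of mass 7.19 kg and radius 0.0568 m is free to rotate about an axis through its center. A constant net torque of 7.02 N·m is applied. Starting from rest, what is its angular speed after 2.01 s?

I = MR² = (7.19)(0.0568)² = 0.02320 kg·m².
α = τ/I = 7.02/0.02320 = 302.6 rad/s².
ω = ω₀ + αt = 0 + (302.6)(2.01) = 608.3 rad/s.

ω ≈ 608 rad/s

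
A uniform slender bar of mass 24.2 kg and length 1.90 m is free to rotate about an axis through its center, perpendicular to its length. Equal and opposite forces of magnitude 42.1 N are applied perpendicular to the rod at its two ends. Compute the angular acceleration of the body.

α ≈ 11.0 rad/s²

I = (1/12)ML² = (1/12)(24.2)(1.90)² = 7.280 kg·m².
The couple gives τ = F·(L/2) + F·(L/2) = F L = (42.1)(1.90) = 79.99 N·m.
Newton's second law for rotation, τ = Iα, gives α = τ/I = 79.99/7.280 = 10.99 rad/s².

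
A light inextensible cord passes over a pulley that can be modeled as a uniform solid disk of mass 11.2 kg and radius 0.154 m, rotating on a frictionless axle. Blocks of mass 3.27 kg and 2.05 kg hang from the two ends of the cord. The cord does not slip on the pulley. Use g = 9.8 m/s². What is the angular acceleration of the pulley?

α ≈ 7.11 rad/s²

I = ½MR² = (1/2)(11.2)(0.154)² = 0.1328 kg·m².
Heavier block: m₁g − T₁ = m₁a. Lighter block: T₂ − m₂g = m₂a.
Pulley: (T₁ − T₂)R = Iα = I(a/R), so T₁ − T₂ = (I/R²)a = (1/2)M_p a = 5.600·a.
Adding the three: (m₁ − m₂)g = (m₁ + m₂ + 5.600)a, so a = (3.27 − 2.05)(9.8)/(3.27 + 2.05 + 5.600) = 1.095 m/s².
α = a/R = 1.095/0.154 = 7.110 rad/s².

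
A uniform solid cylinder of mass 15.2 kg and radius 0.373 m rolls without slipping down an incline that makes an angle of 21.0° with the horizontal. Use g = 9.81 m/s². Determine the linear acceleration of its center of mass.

Translation along the incline: Mg sinθ − f = Ma.
Rotation about the center: fR = Iα with I = ½MR². No-slip gives a = αR, so f = (I/R²)a = (1/2)M a.
Substituting: Mg sinθ = (1 + 0.5000)Ma, so a = g sinθ/(1 + 0.5000) = (9.81) sin 21.0° / 1.500 = 2.344 m/s².

a ≈ 2.34 m/s²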